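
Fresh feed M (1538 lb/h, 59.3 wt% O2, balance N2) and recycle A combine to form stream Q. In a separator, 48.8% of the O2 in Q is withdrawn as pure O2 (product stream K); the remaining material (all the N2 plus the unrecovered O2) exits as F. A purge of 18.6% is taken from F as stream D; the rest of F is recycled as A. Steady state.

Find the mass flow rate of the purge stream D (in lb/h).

774.9 lb/h

N2 enters only via M and leaves only via the purge: 1538×0.407 = 0.186×(N2 in F), and the separator passes all N2, so N2 in Q = N2 in F = 3365.4 lb/h.
O2 in Q: m_A = 1538×0.593 + (1−0.186)·(1−0.488)·m_A, so m_A = 912.03/0.5832 = 1563.8 lb/h.
F = (1−0.488)×1563.8 + 3365.4 = 4166.1 lb/h.
Purge D = 0.186×4166.1 = 774.89 lb/h.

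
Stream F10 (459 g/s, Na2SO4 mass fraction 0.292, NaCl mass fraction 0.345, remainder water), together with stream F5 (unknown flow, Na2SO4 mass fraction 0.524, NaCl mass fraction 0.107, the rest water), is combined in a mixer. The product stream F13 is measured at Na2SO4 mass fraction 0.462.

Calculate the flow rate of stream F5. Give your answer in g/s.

Let F5 be the unknown flow. Total out = 459 + F5.
Na2SO4 balance: 134.03 + 0.524·F5 = 0.462·(459 + F5)
(0.524 − 0.462)·F5 = 0.462×459 − 134.03 = 78.03
F5 = 78.03 / 0.062 = 1258.5 g/s

1259 g/s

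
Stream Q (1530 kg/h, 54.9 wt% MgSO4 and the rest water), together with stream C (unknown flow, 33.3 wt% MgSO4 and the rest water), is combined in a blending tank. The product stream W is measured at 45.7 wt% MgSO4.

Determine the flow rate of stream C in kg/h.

Let C be the unknown flow. Total out = 1530 + C.
MgSO4 balance: 839.97 + 0.333·C = 0.457·(1530 + C)
(0.333 − 0.457)·C = 0.457×1530 − 839.97 = -140.76
C = -140.76 / -0.124 = 1135.2 kg/h

1135 kg/h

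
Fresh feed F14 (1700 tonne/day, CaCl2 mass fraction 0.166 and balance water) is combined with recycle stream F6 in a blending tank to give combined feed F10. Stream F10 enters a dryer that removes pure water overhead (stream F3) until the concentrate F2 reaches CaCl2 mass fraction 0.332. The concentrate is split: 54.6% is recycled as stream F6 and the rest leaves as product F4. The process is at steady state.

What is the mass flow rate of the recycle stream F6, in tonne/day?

1022 tonne/day

Overall CaCl2 balance (none leaves overhead): CaCl2 in fresh feed = CaCl2 in product, i.e. 1700×0.166 = (1−0.546)·F2·0.332.
F2 = 282.2/(0.332×0.454) = 1872.2 tonne/day.
Recycle F6 = 0.546×1872.2 = 1022.2 tonne/day.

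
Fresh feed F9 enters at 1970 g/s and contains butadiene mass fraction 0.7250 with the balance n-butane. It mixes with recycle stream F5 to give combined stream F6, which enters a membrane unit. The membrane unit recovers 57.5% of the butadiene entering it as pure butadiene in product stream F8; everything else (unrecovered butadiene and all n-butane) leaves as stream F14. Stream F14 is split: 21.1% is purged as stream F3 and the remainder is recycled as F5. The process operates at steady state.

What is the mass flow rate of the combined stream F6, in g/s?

n-butane enters only via F9 and leaves only via the purge: 1970×0.275 = 0.211×(n-butane in F14), and the membrane unit passes all n-butane, so n-butane in F6 = n-butane in F14 = 2567.5 g/s.
butadiene in F6: m_A = 1970×0.725 + (1−0.211)·(1−0.575)·m_A, so m_A = 1428.2/0.6647 = 2148.8 g/s.
F6 = 2148.8 + 2567.5 = 4716.3 g/s.

4716 g/s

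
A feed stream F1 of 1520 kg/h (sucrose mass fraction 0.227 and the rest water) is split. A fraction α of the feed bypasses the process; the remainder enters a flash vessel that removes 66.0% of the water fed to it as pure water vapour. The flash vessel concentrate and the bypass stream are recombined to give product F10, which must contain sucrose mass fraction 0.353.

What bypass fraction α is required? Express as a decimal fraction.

0.300

All 1520×0.227 = 345.04 kg/h of sucrose reaches F10, so F10 = 345.04/0.353 = 977.45 kg/h and vapour = 542.55 kg/h.
The evaporator receives (1−α)·1520 of feed at 0.773 water and removes 0.660 of that water:
0.660×0.773×(1−α)×1520 = 542.55
(1−α) = 542.55/775.47 = 0.6996;  α = 0.3004.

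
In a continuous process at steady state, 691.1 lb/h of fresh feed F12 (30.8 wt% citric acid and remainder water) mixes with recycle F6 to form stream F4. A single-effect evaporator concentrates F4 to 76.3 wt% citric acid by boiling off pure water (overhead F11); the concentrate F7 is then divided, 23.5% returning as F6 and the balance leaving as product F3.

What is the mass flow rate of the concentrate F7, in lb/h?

Overall citric acid balance (none leaves overhead): citric acid in fresh feed = citric acid in product, i.e. 691.1×0.308 = (1−0.235)·F7·0.763.
F7 = 212.86/(0.763×0.765) = 364.67 lb/h.

364.7 lb/h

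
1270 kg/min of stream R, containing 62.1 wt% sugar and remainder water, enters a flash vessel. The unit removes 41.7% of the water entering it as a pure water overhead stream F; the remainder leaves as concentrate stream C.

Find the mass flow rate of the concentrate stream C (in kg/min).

water entering = 1270×0.379 = 481.33 kg/min; overhead removed = 0.417×481.33 = 200.71 kg/min.
Concentrate = 1270 − 200.71 = 1069.3 kg/min.

1069 kg/min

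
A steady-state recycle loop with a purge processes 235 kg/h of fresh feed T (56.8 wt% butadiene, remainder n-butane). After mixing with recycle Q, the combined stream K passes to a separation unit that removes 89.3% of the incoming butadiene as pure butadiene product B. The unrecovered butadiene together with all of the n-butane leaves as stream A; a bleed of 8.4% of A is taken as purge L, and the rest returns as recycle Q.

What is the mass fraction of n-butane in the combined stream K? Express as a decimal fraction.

n-butane enters only via T and leaves only via the purge: 235×0.432 = 0.084×(n-butane in A), and the separation unit passes all n-butane, so n-butane in K = n-butane in A = 1208.6 kg/h.
butadiene in K: m_A = 235×0.568 + (1−0.084)·(1−0.893)·m_A, so m_A = 133.48/0.9020 = 147.98 kg/h.
K = 147.98 + 1208.6 = 1356.6 kg/h.
n-butane fraction in K = 1208.6/1356.6 = 0.891.

0.891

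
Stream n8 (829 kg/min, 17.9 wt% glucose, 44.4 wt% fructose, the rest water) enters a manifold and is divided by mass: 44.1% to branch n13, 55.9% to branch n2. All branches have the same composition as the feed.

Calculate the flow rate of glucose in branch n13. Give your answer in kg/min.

Branch n13 total = 0.441×829 = 365.59 kg/min.
glucose in n13 = 0.179×365.59 = 65.44 kg/min.

65.44 kg/min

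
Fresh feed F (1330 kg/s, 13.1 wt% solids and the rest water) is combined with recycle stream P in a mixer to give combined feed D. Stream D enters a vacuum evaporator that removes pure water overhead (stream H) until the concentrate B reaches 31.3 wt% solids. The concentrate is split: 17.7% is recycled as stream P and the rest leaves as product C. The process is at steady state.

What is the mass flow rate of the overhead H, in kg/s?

Overall solids balance (none leaves overhead): solids in fresh feed = solids in product, i.e. 1330×0.131 = (1−0.177)·B·0.313.
B = 174.23/(0.313×0.823) = 676.36 kg/s.
Recycle P = 0.177×676.36 = 119.72 kg/s.
Combined feed D = 1330 + 119.72 = 1449.7 kg/s.
Overhead H = D − B = 1449.7 − 676.36 = 773.35 kg/s.

773.4 kg/s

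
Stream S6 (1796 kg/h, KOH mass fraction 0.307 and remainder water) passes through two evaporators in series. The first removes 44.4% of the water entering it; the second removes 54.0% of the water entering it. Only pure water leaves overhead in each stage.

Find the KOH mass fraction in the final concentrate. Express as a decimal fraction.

water in feed = 1796×0.693 = 1244.6 kg/h.
After stage 1: water left = (1−0.444)×1244.6 = 692.01; stream total = 1243.4 kg/h.
After stage 2: water left = (1−0.540)×692.01 = 318.33; final concentrate = 869.7 kg/h.
KOH fraction = 551.37/869.7 = 0.634.

0.634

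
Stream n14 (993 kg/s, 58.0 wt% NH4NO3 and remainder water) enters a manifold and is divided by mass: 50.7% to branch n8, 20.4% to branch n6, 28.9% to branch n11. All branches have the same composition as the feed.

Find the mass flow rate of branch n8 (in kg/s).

503.5 kg/s

Branch n8 flow = 0.507×993 = 503.45 kg/s.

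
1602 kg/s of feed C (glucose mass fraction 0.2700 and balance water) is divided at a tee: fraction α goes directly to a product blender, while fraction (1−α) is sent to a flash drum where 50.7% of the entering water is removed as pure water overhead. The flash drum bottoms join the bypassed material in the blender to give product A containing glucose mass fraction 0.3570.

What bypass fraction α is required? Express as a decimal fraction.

0.342

All 1602×0.270 = 432.54 kg/s of glucose reaches A, so A = 432.54/0.357 = 1211.6 kg/s and vapour = 390.4 kg/s.
The evaporator receives (1−α)·1602 of feed at 0.730 water and removes 0.507 of that water:
0.507×0.730×(1−α)×1602 = 390.4
(1−α) = 390.4/592.92 = 0.6584;  α = 0.3416.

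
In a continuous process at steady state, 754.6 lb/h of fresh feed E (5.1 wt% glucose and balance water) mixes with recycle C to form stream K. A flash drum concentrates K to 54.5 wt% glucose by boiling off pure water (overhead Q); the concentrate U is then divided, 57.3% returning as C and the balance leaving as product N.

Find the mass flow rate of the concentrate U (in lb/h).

Overall glucose balance (none leaves overhead): glucose in fresh feed = glucose in product, i.e. 754.6×0.051 = (1−0.573)·U·0.545.
U = 38.485/(0.545×0.427) = 165.37 lb/h.

165.4 lb/h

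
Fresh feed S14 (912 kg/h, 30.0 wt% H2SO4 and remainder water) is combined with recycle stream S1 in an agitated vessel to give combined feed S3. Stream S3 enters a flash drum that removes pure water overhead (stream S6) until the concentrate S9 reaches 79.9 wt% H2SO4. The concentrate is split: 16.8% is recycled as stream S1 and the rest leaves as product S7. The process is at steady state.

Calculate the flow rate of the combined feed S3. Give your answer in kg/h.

Overall H2SO4 balance (none leaves overhead): H2SO4 in fresh feed = H2SO4 in product, i.e. 912×0.300 = (1−0.168)·S9·0.799.
S9 = 273.6/(0.799×0.832) = 411.57 kg/h.
Recycle S1 = 0.168×411.57 = 69.144 kg/h.
Combined feed S3 = 912 + 69.144 = 981.14 kg/h.

981.1 kg/h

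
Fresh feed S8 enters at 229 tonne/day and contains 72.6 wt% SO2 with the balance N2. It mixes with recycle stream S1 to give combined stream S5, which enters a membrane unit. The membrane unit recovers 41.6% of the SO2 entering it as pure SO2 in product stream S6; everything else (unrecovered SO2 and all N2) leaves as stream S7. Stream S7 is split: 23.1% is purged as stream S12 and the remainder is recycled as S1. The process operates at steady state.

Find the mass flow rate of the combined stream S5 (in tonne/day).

573.4 tonne/day

N2 enters only via S8 and leaves only via the purge: 229×0.274 = 0.231×(N2 in S7), and the membrane unit passes all N2, so N2 in S5 = N2 in S7 = 271.63 tonne/day.
SO2 in S5: m_A = 229×0.726 + (1−0.231)·(1−0.416)·m_A, so m_A = 166.25/0.5509 = 301.78 tonne/day.
S5 = 301.78 + 271.63 = 573.41 tonne/day.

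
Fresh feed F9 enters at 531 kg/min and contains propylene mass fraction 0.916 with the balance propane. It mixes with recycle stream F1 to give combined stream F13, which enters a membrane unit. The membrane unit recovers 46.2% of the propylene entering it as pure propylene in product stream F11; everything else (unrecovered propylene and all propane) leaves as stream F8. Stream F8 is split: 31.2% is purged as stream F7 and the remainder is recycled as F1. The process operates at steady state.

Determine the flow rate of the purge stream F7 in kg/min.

174.2 kg/min

propane enters only via F9 and leaves only via the purge: 531×0.084 = 0.312×(propane in F8), and the membrane unit passes all propane, so propane in F13 = propane in F8 = 142.96 kg/min.
propylene in F13: m_A = 531×0.916 + (1−0.312)·(1−0.462)·m_A, so m_A = 486.4/0.6299 = 772.23 kg/min.
F8 = (1−0.462)×772.23 + 142.96 = 558.42 kg/min.
Purge F7 = 0.312×558.42 = 174.23 kg/min.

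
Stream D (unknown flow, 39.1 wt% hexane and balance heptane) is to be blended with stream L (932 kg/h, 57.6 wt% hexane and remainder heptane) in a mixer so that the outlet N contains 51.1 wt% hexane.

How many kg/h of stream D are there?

Let D be the unknown flow. Total out = 932 + D.
hexane balance: 536.83 + 0.391·D = 0.511·(932 + D)
(0.391 − 0.511)·D = 0.511×932 − 536.83 = -60.58
D = -60.58 / -0.120 = 504.83 kg/h

504.8 kg/h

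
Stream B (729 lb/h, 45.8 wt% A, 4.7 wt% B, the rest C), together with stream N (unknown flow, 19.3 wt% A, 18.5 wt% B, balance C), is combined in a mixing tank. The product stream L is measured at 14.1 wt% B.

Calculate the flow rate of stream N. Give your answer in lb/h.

1557 lb/h

Let N be the unknown flow. Total out = 729 + N.
B balance: 34.263 + 0.185·N = 0.141·(729 + N)
(0.185 − 0.141)·N = 0.141×729 − 34.263 = 68.526
N = 68.526 / 0.044 = 1557.4 lb/h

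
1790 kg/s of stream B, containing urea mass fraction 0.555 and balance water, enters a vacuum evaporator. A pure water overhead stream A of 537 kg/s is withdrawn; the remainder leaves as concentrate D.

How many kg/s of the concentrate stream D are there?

Concentrate = 1790 − 537 = 1253 kg/s.

1253 kg/s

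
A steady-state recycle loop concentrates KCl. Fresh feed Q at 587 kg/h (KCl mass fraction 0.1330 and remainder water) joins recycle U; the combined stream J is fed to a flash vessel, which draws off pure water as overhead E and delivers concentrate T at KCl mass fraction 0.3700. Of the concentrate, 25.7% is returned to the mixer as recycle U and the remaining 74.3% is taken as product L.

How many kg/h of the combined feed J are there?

660 kg/h

Overall KCl balance (none leaves overhead): KCl in fresh feed = KCl in product, i.e. 587×0.133 = (1−0.257)·T·0.370.
T = 78.071/(0.370×0.743) = 283.99 kg/h.
Recycle U = 0.257×283.99 = 72.985 kg/h.
Combined feed J = 587 + 72.985 = 659.98 kg/h.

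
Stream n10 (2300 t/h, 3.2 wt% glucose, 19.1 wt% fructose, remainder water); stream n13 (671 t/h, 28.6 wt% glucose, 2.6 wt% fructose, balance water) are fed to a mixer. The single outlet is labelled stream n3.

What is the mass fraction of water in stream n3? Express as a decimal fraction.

Total flow out = 2300 + 671 = 2971 t/h.
water in = 2300×0.777 + 671×0.688 = 2248.7 t/h.
water mass fraction in n3 = 2248.7/2971 = 0.757.

0.757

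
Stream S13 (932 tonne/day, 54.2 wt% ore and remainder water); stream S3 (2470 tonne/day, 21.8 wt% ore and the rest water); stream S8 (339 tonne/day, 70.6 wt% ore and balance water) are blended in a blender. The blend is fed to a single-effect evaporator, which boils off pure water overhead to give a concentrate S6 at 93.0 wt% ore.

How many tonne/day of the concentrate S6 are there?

1380 tonne/day

ore entering = 932×0.542 + 2470×0.218 + 339×0.706 = 1282.9 tonne/day.
All ore reports to S6, so S6 = 1282.9/0.930 = 1379.5 tonne/day.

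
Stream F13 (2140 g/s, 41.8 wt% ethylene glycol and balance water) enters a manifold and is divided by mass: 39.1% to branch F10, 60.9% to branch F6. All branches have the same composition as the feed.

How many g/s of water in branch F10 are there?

Branch F10 total = 0.391×2140 = 836.74 g/s.
water in F10 = 0.582×836.74 = 486.98 g/s.

487 g/s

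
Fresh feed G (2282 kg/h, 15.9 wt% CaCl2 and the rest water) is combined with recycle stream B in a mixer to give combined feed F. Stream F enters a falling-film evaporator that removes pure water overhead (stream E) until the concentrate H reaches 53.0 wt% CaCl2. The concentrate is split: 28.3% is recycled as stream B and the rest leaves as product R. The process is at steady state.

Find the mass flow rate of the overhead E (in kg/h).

1597 kg/h

Overall CaCl2 balance (none leaves overhead): CaCl2 in fresh feed = CaCl2 in product, i.e. 2282×0.159 = (1−0.283)·H·0.530.
H = 362.84/(0.530×0.717) = 954.81 kg/h.
Recycle B = 0.283×954.81 = 270.21 kg/h.
Combined feed F = 2282 + 270.21 = 2552.2 kg/h.
Overhead E = F − H = 2552.2 − 954.81 = 1597.4 kg/h.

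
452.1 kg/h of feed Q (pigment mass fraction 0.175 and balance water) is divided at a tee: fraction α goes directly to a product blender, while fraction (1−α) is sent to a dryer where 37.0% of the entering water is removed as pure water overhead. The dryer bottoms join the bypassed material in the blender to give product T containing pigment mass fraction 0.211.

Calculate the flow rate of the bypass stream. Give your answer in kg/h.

All 452.1×0.175 = 79.117 kg/h of pigment reaches T, so T = 79.117/0.211 = 374.96 kg/h and vapour = 77.136 kg/h.
The evaporator receives (1−α)·452.1 of feed at 0.825 water and removes 0.370 of that water:
0.370×0.825×(1−α)×452.1 = 77.136
(1−α) = 77.136/138 = 0.5589;  α = 0.4411.
Bypass flow = 0.4411×452.1 = 199.4 kg/h.

199.4 kg/h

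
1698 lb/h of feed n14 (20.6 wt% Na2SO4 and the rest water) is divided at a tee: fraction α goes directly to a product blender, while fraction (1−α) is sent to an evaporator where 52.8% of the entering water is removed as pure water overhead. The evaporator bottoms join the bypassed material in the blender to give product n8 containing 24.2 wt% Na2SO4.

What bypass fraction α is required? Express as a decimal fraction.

All 1698×0.206 = 349.79 lb/h of Na2SO4 reaches n8, so n8 = 349.79/0.242 = 1445.4 lb/h and vapour = 252.6 lb/h.
The evaporator receives (1−α)·1698 of feed at 0.794 water and removes 0.528 of that water:
0.528×0.794×(1−α)×1698 = 252.6
(1−α) = 252.6/711.86 = 0.3548;  α = 0.6452.

0.645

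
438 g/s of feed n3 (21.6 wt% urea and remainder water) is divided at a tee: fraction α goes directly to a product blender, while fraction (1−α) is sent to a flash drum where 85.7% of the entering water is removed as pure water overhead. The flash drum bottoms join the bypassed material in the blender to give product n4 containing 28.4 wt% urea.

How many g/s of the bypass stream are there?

All 438×0.216 = 94.608 g/s of urea reaches n4, so n4 = 94.608/0.284 = 333.13 g/s and vapour = 104.87 g/s.
The evaporator receives (1−α)·438 of feed at 0.784 water and removes 0.857 of that water:
0.857×0.784×(1−α)×438 = 104.87
(1−α) = 104.87/294.29 = 0.3564;  α = 0.6436.
Bypass flow = 0.6436×438 = 281.91 g/s.

281.9 g/s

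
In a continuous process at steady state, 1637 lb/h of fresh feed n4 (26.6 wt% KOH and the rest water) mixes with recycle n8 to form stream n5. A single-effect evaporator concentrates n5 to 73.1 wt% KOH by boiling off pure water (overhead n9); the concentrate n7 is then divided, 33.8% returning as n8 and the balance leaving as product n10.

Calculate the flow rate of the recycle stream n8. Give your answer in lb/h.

Overall KOH balance (none leaves overhead): KOH in fresh feed = KOH in product, i.e. 1637×0.266 = (1−0.338)·n7·0.731.
n7 = 435.44/(0.731×0.662) = 899.82 lb/h.
Recycle n8 = 0.338×899.82 = 304.14 lb/h.

304.1 lb/h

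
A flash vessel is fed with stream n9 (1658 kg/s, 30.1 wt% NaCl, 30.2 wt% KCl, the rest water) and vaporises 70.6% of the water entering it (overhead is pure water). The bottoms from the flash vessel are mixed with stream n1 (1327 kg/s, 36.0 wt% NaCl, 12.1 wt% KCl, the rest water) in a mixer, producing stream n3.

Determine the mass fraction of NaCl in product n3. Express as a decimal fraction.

0.388

Vapour removed = 0.706×0.397×1658 = 464.71 kg/s; concentrate = 1193.3 kg/s.
NaCl reaching the mixer = 499.06 (from concentrate) + 1327×0.360 = 976.78 kg/s.
Product flow = 1193.3 + 1327 = 2520.3 kg/s; NaCl fraction = 0.388.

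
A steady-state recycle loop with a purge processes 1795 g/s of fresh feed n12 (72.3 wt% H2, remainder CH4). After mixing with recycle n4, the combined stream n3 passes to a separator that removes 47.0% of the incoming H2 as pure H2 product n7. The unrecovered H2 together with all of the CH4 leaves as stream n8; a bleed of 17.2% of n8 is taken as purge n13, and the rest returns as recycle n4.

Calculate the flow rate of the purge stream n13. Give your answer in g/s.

CH4 enters only via n12 and leaves only via the purge: 1795×0.277 = 0.172×(CH4 in n8), and the separator passes all CH4, so CH4 in n3 = CH4 in n8 = 2890.8 g/s.
H2 in n3: m_A = 1795×0.723 + (1−0.172)·(1−0.470)·m_A, so m_A = 1297.8/0.5612 = 2312.7 g/s.
n8 = (1−0.470)×2312.7 + 2890.8 = 4116.5 g/s.
Purge n13 = 0.172×4116.5 = 708.04 g/s.

708 g/s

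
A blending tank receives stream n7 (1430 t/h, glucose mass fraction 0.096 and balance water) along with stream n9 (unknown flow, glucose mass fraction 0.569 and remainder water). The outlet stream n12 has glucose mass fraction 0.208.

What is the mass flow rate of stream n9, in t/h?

443.7 t/h

Let n9 be the unknown flow. Total out = 1430 + n9.
glucose balance: 137.28 + 0.569·n9 = 0.208·(1430 + n9)
(0.569 − 0.208)·n9 = 0.208×1430 − 137.28 = 160.16
n9 = 160.16 / 0.361 = 443.66 t/h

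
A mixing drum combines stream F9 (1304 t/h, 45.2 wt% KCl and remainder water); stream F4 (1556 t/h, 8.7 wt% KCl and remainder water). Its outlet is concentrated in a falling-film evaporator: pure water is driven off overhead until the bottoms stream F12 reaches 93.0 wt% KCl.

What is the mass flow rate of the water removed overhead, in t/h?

KCl entering = 1304×0.452 + 1556×0.087 = 724.78 t/h.
All KCl reports to F12, so F12 = 724.78/0.930 = 779.33 t/h.
Total feed = 2860 t/h; overhead = 2860 − 779.33 = 2080.7 t/h.

2081 t/h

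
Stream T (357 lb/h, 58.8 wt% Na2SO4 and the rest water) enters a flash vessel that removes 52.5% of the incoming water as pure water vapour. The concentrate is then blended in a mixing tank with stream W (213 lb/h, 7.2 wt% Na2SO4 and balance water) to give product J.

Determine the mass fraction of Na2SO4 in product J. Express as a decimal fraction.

0.4571

Vapour removed = 0.525×0.412×357 = 77.219 lb/h; concentrate = 279.78 lb/h.
Na2SO4 reaching the mixer = 209.92 (from concentrate) + 213×0.072 = 225.25 lb/h.
Product flow = 279.78 + 213 = 492.78 lb/h; Na2SO4 fraction = 0.4571.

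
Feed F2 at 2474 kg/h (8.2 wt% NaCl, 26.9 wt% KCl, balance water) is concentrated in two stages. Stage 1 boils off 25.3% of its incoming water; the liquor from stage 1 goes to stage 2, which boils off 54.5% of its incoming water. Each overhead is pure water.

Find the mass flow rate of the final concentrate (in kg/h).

water in feed = 2474×0.649 = 1605.6 kg/h.
After stage 1: water left = (1−0.253)×1605.6 = 1199.4; stream total = 2067.8 kg/h.
After stage 2: water left = (1−0.545)×1199.4 = 545.73; final concentrate = 1414.1 kg/h.

1414 kg/h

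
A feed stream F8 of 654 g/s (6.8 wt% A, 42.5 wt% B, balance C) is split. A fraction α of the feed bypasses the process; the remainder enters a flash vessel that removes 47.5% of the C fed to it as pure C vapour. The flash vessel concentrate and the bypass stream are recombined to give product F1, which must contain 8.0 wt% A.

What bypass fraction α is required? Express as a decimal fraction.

All 654×0.068 = 44.472 g/s of A reaches F1, so F1 = 44.472/0.080 = 555.9 g/s and vapour = 98.1 g/s.
The evaporator receives (1−α)·654 of feed at 0.507 C and removes 0.475 of that C:
0.475×0.507×(1−α)×654 = 98.1
(1−α) = 98.1/157.5 = 0.6229;  α = 0.3771.

0.377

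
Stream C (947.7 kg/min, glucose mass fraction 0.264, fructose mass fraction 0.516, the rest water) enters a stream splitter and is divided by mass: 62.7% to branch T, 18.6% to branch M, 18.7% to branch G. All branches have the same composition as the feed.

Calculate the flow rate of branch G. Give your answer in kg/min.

177.2 kg/min

Branch G flow = 0.187×947.7 = 177.22 kg/min.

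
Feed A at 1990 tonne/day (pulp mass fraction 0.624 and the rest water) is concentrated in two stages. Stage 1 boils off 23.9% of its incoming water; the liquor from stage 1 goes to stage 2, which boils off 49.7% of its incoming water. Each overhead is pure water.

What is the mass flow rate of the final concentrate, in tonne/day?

water in feed = 1990×0.376 = 748.24 tonne/day.
After stage 1: water left = (1−0.239)×748.24 = 569.41; stream total = 1811.2 tonne/day.
After stage 2: water left = (1−0.497)×569.41 = 286.41; final concentrate = 1528.2 tonne/day.

1528 tonne/day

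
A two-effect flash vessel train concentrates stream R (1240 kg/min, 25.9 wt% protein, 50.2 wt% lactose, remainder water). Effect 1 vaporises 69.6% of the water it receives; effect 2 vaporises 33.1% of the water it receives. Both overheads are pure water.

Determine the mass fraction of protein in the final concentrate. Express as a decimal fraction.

water in feed = 1240×0.239 = 296.36 kg/min.
After stage 1: water left = (1−0.696)×296.36 = 90.093; stream total = 1033.7 kg/min.
After stage 2: water left = (1−0.331)×90.093 = 60.273; final concentrate = 1003.9 kg/min.
protein fraction = 321.16/1003.9 = 0.320.

0.320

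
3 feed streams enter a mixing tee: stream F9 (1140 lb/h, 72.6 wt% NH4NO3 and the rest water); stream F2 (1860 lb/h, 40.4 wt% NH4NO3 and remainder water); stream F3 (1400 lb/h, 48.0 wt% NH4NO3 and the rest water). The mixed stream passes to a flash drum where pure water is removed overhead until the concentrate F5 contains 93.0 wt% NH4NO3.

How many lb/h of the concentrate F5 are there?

NH4NO3 entering = 1140×0.726 + 1860×0.404 + 1400×0.480 = 2251.1 lb/h.
All NH4NO3 reports to F5, so F5 = 2251.1/0.930 = 2420.5 lb/h.

2421 lb/h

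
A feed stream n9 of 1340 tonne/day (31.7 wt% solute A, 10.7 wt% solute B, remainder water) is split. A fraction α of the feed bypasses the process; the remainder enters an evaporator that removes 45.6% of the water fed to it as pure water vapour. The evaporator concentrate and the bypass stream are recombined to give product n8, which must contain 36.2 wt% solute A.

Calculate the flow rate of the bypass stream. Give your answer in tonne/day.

705.8 tonne/day

All 1340×0.317 = 424.78 tonne/day of solute A reaches n8, so n8 = 424.78/0.362 = 1173.4 tonne/day and vapour = 166.57 tonne/day.
The evaporator receives (1−α)·1340 of feed at 0.576 water and removes 0.456 of that water:
0.456×0.576×(1−α)×1340 = 166.57
(1−α) = 166.57/351.96 = 0.4733;  α = 0.5267.
Bypass flow = 0.5267×1340 = 705.81 tonne/day.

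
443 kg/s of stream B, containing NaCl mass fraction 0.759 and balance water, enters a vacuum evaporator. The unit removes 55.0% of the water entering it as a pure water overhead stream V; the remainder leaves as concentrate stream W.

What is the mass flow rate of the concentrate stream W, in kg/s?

water entering = 443×0.241 = 106.76 kg/s; overhead removed = 0.550×106.76 = 58.72 kg/s.
Concentrate = 443 − 58.72 = 384.28 kg/s.

384.3 kg/s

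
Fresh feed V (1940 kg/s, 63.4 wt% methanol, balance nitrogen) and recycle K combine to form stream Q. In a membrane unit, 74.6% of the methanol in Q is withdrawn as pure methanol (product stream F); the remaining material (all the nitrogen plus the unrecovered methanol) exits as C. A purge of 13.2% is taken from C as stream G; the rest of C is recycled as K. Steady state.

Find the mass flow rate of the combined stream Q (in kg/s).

6957 kg/s

nitrogen enters only via V and leaves only via the purge: 1940×0.366 = 0.132×(nitrogen in C), and the membrane unit passes all nitrogen, so nitrogen in Q = nitrogen in C = 5379.1 kg/s.
methanol in Q: m_A = 1940×0.634 + (1−0.132)·(1−0.746)·m_A, so m_A = 1230/0.7795 = 1577.8 kg/s.
Q = 1577.8 + 5379.1 = 6956.9 kg/s.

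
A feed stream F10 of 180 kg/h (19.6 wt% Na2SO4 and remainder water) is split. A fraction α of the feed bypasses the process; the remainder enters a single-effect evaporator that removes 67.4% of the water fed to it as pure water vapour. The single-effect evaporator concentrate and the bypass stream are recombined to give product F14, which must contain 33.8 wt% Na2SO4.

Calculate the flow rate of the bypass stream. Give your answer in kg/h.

All 180×0.196 = 35.28 kg/h of Na2SO4 reaches F14, so F14 = 35.28/0.338 = 104.38 kg/h and vapour = 75.621 kg/h.
The evaporator receives (1−α)·180 of feed at 0.804 water and removes 0.674 of that water:
0.674×0.804×(1−α)×180 = 75.621
(1−α) = 75.621/97.541 = 0.7753;  α = 0.2247.
Bypass flow = 0.2247×180 = 40.451 kg/h.

40.45 kg/h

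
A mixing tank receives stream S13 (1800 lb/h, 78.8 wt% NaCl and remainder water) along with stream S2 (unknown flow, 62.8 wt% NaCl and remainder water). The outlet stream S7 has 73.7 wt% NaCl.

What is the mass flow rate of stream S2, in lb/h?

842.2 lb/h

Let S2 be the unknown flow. Total out = 1800 + S2.
NaCl balance: 1418.4 + 0.628·S2 = 0.737·(1800 + S2)
(0.628 − 0.737)·S2 = 0.737×1800 − 1418.4 = -91.8
S2 = -91.8 / -0.109 = 842.2 lb/h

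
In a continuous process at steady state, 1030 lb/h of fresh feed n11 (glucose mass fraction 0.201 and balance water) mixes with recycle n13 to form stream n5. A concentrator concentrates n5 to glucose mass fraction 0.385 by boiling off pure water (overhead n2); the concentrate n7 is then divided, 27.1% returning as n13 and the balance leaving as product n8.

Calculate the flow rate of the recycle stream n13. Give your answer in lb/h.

199.9 lb/h

Overall glucose balance (none leaves overhead): glucose in fresh feed = glucose in product, i.e. 1030×0.201 = (1−0.271)·n7·0.385.
n7 = 207.03/(0.385×0.729) = 737.64 lb/h.
Recycle n13 = 0.271×737.64 = 199.9 lb/h.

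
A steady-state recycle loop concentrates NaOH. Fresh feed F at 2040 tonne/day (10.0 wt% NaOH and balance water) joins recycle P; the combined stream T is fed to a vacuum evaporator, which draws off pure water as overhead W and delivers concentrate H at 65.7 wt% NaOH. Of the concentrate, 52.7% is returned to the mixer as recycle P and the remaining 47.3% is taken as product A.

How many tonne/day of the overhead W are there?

1729 tonne/day

Overall NaOH balance (none leaves overhead): NaOH in fresh feed = NaOH in product, i.e. 2040×0.100 = (1−0.527)·H·0.657.
H = 204/(0.657×0.473) = 656.45 tonne/day.
Recycle P = 0.527×656.45 = 345.95 tonne/day.
Combined feed T = 2040 + 345.95 = 2386 tonne/day.
Overhead W = T − H = 2386 − 656.45 = 1729.5 tonne/day.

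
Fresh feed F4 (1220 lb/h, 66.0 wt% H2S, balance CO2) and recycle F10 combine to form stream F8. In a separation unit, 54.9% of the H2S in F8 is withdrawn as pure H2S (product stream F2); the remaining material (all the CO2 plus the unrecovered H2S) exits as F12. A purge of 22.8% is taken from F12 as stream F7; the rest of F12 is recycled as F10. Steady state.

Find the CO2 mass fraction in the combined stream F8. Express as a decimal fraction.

CO2 enters only via F4 and leaves only via the purge: 1220×0.340 = 0.228×(CO2 in F12), and the separation unit passes all CO2, so CO2 in F8 = CO2 in F12 = 1819.3 lb/h.
H2S in F8: m_A = 1220×0.660 + (1−0.228)·(1−0.549)·m_A, so m_A = 805.2/0.6518 = 1235.3 lb/h.
F8 = 1235.3 + 1819.3 = 3054.6 lb/h.
CO2 fraction in F8 = 1819.3/3054.6 = 0.5956.

0.5956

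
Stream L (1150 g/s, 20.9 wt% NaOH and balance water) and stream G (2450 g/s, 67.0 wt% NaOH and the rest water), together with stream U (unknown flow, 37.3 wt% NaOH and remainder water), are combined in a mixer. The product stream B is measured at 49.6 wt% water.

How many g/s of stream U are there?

Let U be the unknown flow. Total out = 3600 + U.
water balance: 1718.2 + 0.627·U = 0.496·(3600 + U)
(0.627 − 0.496)·U = 0.496×3600 − 1718.2 = 67.45
U = 67.45 / 0.131 = 514.89 g/s

514.9 g/s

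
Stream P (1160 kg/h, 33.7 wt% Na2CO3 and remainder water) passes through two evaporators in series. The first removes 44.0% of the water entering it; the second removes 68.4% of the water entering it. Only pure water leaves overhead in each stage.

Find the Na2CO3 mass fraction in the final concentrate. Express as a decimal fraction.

0.742

water in feed = 1160×0.663 = 769.08 kg/h.
After stage 1: water left = (1−0.440)×769.08 = 430.68; stream total = 821.6 kg/h.
After stage 2: water left = (1−0.684)×430.68 = 136.1; final concentrate = 527.02 kg/h.
Na2CO3 fraction = 390.92/527.02 = 0.742.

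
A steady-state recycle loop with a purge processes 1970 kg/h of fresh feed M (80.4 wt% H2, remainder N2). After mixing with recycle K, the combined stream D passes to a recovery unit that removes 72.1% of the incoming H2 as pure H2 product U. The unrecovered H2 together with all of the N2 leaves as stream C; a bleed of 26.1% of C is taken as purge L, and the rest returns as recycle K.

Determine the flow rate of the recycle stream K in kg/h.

1505 kg/h

N2 enters only via M and leaves only via the purge: 1970×0.196 = 0.261×(N2 in C), and the recovery unit passes all N2, so N2 in D = N2 in C = 1479.4 kg/h.
H2 in D: m_A = 1970×0.804 + (1−0.261)·(1−0.721)·m_A, so m_A = 1583.9/0.7938 = 1995.3 kg/h.
C = (1−0.721)×1995.3 + 1479.4 = 2036.1 kg/h.
Recycle K = (1−0.261)×2036.1 = 1504.7 kg/h.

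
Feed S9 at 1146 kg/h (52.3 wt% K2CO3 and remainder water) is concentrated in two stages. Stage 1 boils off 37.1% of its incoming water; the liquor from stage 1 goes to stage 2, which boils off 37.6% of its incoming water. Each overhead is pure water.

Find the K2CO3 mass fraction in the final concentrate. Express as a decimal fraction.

0.7364

water in feed = 1146×0.477 = 546.64 kg/h.
After stage 1: water left = (1−0.371)×546.64 = 343.84; stream total = 943.2 kg/h.
After stage 2: water left = (1−0.376)×343.84 = 214.55; final concentrate = 813.91 kg/h.
K2CO3 fraction = 599.36/813.91 = 0.7364.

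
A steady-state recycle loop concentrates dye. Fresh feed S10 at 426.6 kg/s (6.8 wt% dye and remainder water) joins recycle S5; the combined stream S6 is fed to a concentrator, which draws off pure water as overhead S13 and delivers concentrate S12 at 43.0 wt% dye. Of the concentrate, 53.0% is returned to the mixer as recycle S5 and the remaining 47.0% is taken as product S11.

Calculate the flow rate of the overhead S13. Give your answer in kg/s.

359.1 kg/s

Overall dye balance (none leaves overhead): dye in fresh feed = dye in product, i.e. 426.6×0.068 = (1−0.530)·S12·0.430.
S12 = 29.009/(0.430×0.470) = 143.54 kg/s.
Recycle S5 = 0.530×143.54 = 76.075 kg/s.
Combined feed S6 = 426.6 + 76.075 = 502.67 kg/s.
Overhead S13 = S6 − S12 = 502.67 − 143.54 = 359.14 kg/s.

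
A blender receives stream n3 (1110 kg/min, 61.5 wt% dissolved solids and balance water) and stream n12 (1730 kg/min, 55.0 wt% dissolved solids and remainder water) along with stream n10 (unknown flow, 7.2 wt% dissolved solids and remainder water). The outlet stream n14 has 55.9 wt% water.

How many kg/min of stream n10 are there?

1034 kg/min

Let n10 be the unknown flow. Total out = 2840 + n10.
water balance: 1205.8 + 0.928·n10 = 0.559·(2840 + n10)
(0.928 − 0.559)·n10 = 0.559×2840 − 1205.8 = 381.71
n10 = 381.71 / 0.369 = 1034.4 kg/min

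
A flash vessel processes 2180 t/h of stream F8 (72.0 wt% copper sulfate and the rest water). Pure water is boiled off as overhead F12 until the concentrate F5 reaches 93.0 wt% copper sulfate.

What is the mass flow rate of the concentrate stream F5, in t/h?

copper sulfate is conserved: 2180×0.720 = 1569.6 t/h all reports to the concentrate.
Concentrate = 1569.6/(target fraction) = 1687.7 t/h.

1688 t/h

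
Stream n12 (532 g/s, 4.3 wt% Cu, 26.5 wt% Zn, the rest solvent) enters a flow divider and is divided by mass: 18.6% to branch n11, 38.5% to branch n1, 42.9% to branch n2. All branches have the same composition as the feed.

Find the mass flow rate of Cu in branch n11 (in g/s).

Branch n11 total = 0.186×532 = 98.952 g/s.
Cu in n11 = 0.043×98.952 = 4.2549 g/s.

4.255 g/s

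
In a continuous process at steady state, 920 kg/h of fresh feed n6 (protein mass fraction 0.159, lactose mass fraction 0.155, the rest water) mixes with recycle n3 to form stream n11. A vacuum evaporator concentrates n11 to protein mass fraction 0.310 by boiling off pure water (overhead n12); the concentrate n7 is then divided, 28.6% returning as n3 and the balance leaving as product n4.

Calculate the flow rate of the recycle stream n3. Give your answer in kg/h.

189 kg/h

Overall protein balance (none leaves overhead): protein in fresh feed = protein in product, i.e. 920×0.159 = (1−0.286)·n7·0.310.
n7 = 146.28/(0.310×0.714) = 660.88 kg/h.
Recycle n3 = 0.286×660.88 = 189.01 kg/h.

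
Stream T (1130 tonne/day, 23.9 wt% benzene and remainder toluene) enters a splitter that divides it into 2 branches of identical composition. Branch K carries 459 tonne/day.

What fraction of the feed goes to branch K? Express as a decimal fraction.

0.406

Fraction to K = 459/1130 = 0.4062.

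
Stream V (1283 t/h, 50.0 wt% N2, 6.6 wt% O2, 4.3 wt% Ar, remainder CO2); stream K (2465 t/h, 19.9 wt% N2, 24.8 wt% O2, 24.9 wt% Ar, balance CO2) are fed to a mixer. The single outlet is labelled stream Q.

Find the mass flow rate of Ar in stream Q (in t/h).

669 t/h

Ar out = Ar in = 1283×0.043 + 2465×0.249 = 668.95 t/h.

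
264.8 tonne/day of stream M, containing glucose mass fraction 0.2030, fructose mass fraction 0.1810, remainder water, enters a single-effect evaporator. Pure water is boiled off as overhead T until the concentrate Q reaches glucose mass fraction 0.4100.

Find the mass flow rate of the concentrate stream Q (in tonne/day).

glucose is conserved: 264.8×0.203 = 53.754 tonne/day all reports to the concentrate.
Concentrate = 53.754/(target fraction) = 131.11 tonne/day.

131.1 tonne/day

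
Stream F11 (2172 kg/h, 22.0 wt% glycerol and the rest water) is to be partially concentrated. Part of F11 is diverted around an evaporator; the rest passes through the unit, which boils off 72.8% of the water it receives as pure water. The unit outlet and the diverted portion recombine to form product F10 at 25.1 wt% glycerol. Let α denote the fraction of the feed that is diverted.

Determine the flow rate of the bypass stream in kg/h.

All 2172×0.220 = 477.84 kg/h of glycerol reaches F10, so F10 = 477.84/0.251 = 1903.7 kg/h and vapour = 268.25 kg/h.
The evaporator receives (1−α)·2172 of feed at 0.780 water and removes 0.728 of that water:
0.728×0.780×(1−α)×2172 = 268.25
(1−α) = 268.25/1233.3 = 0.2175;  α = 0.7825.
Bypass flow = 0.7825×2172 = 1699.6 kg/h.

1700 kg/h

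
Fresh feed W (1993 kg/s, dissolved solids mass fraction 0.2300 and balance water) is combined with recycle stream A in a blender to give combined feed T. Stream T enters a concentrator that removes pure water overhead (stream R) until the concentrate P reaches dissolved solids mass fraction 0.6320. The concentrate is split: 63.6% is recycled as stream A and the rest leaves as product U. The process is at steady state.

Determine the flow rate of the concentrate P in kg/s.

1993 kg/s

Overall dissolved solids balance (none leaves overhead): dissolved solids in fresh feed = dissolved solids in product, i.e. 1993×0.230 = (1−0.636)·P·0.632.
P = 458.39/(0.632×0.364) = 1992.6 kg/s.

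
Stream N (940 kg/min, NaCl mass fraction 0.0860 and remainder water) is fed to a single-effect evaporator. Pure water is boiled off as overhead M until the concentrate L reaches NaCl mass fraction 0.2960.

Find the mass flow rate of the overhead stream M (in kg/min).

NaCl is conserved: 940×0.086 = 80.84 kg/min all reports to the concentrate.
Concentrate = 80.84/(target fraction) = 273.11 kg/min.
Overhead = 940 − 273.11 = 666.89 kg/min.

666.9 kg/min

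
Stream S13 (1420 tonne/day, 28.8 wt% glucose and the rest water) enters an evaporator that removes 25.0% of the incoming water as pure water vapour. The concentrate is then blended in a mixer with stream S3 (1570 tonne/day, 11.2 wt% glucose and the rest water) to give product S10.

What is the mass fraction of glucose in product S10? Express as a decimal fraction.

Vapour removed = 0.250×0.712×1420 = 252.76 tonne/day; concentrate = 1167.2 tonne/day.
glucose reaching the mixer = 408.96 (from concentrate) + 1570×0.112 = 584.8 tonne/day.
Product flow = 1167.2 + 1570 = 2737.2 tonne/day; glucose fraction = 0.2136.

0.2136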